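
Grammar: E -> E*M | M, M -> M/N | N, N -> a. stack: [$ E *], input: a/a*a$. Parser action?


no handle ('E*' is not any RHS); shift 'a'
Action: shift


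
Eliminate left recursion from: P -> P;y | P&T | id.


Left-recursive alternatives: P;y, P&T; non-recursive: id
Introduce P': P -> idP', P' -> ;yP' | &TP' | ε


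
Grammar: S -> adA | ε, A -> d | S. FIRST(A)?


Per alternative of A: FIRST(d) = {d}; FIRST(S) = {a, ε}
FIRST(A) = {a, d, ε}


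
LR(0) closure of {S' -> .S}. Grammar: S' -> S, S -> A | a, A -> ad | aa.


Start: S' -> .S
For each item with dot before a nonterminal B, add B -> .γ for every B-production
Closure: [S' -> .S, S -> .A, S -> .a, A -> .ad, A -> .aa]


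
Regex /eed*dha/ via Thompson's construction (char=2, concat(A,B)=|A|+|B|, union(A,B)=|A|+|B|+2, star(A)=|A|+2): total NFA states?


Syntax tree has 6 char leaf(s), 0 union(s), 1 star(s)
chars contribute 6×2 = 12; each union adds +2; each star adds +2
Total: 12 + 0 + 2 = 14 states


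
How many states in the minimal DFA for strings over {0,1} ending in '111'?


Track the longest suffix of input matching a prefix of '111': 4 classes (prefixes of length 0..3)
Minimal DFA: 4 states


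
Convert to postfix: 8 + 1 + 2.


Left to right (same or higher precedence on left)
Postfix: 8 1 + 2 +


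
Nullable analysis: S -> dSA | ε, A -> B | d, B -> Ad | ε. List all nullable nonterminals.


A nonterminal is nullable iff some alternative derives ε (directly, or every symbol in it is nullable)
Nullable: {A, B, S}


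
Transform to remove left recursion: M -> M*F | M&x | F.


Left-recursive alternatives: M*F, M&x; non-recursive: F
Introduce M': M -> FM', M' -> *FM' | &xM' | ε


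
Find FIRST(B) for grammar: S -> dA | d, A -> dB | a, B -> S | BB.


Per alternative of B: FIRST(S) = {d}; FIRST(BB) = {d}
FIRST(B) = {d}


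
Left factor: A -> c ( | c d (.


Common prefix: 'c'
Factored: A -> c A', A' -> ( | d (


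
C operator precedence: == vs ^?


'==' is equality (level 6); '^' is bitwise XOR (level 4)
Higher level binds tighter
'==' has higher precedence than '^'


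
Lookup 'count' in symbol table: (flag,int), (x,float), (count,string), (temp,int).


Lookup 'count' → type string


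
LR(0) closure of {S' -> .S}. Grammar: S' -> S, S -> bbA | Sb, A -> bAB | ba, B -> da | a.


Start: S' -> .S
For each item with dot before a nonterminal B, add B -> .γ for every B-production
Closure: [S' -> .S, S -> .bbA, S -> .Sb]


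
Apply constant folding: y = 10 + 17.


10 + 17 = 27 at compile time
Optimized: y = 27


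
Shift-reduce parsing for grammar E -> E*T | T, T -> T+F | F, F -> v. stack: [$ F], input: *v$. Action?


'F' (not preceded by T+) is the handle for T -> F
Action: reduce (T -> F)


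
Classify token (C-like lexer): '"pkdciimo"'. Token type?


Pattern: double-quoted sequence
Type: STRING_LITERAL


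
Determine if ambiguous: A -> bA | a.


right-linear, alternatives start with distinct terminals 'b' vs 'a': unique leftmost derivation
Unambiguous


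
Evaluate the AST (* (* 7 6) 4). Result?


Evaluate inner: (* 7 6) = 42
Evaluate root: (* 42 4) = 168
Result: 168


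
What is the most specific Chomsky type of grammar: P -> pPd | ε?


Single nonterminal LHS, but p^n d^n is not regular
Classification: Type 2 (Context-Free)


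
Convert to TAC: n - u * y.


Break into single-operator statements:
t1 = u * y
t2 = n - t1


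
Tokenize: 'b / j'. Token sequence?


Scan left to right, longest-match per lexeme
Tokens: ID(b), OP(/), ID(j)


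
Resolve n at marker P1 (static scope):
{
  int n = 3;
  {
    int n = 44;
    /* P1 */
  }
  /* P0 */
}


n declared in the same block as P1
n = 44


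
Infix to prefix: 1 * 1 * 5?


left-to-right (same/higher precedence on left): tree is (* (* 1 1) 5)
Prefix: * * 1 1 5


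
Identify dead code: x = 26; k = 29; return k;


x is assigned but never read
Dead: 'x = 26'


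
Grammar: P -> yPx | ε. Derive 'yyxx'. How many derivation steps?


Derivation: P => yPx => yyPxx => yyxx
Steps: 3


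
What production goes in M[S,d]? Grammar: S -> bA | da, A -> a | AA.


For [S, d]: 'd' ∈ FIRST(da)
Entry: S -> da


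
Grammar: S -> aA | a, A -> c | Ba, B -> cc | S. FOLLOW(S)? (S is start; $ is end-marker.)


$ ∈ FOLLOW(S). For each A -> αBβ: add FIRST(β)\{ε} to FOLLOW(B); if β nullable, add FOLLOW(A).
FOLLOW(S) = {$, a}


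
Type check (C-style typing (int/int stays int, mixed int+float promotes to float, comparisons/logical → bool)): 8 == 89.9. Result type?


Operand types: int == float
Rule: comparison yields bool
Result type: bool


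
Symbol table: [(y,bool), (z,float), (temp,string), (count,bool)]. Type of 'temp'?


Lookup 'temp' → type string


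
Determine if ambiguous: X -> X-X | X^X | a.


'a-a^a' has two parse trees (no precedence encoded between - and ^)
Ambiguous


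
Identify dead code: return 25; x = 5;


statement follows a return and is unreachable
Dead: 'x = 5'


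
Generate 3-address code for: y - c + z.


Break into single-operator statements:
t1 = y - c
t2 = t1 + z


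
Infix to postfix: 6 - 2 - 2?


Left to right (same or higher precedence on left)
Postfix: 6 2 - 2 -


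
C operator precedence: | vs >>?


'>>' is shift (level 8); '|' is bitwise OR (level 3)
Higher level binds tighter
'>>' has higher precedence than '|'


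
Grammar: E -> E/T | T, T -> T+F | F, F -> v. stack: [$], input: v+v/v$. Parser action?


no handle on stack; shift 'v'
Action: shift


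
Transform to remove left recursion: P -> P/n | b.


Left-recursive alternatives: P/n; non-recursive: b
Introduce P': P -> bP', P' -> /nP' | ε


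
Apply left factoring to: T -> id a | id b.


Common prefix: 'id'
Factored: T -> id T', T' -> a | b


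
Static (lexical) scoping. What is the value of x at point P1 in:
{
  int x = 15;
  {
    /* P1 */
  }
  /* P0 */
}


P1's block does not declare x; resolves to the enclosing declaration at depth 0
x = 15


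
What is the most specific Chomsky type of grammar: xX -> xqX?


LHS has context (more than one symbol) and |LHS| ≤ |RHS|
Classification: Type 1 (Context-Sensitive)


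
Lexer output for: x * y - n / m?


Scan left to right, longest-match per lexeme
Tokens: ID(x), OP(*), ID(y), OP(-), ID(n), OP(/), ID(m)


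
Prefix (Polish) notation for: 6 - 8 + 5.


left-to-right (same/higher precedence on left): tree is (+ (- 6 8) 5)
Prefix: + - 6 8 5


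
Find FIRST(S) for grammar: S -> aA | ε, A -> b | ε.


Per alternative of S: FIRST(aA) = {a}; FIRST(ε) = {ε}
FIRST(S) = {a, ε}


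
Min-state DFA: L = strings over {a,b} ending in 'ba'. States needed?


Track the longest suffix of input matching a prefix of 'ba': 3 classes (prefixes of length 0..2)
Minimal DFA: 3 states


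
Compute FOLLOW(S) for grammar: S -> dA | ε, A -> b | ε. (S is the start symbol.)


$ ∈ FOLLOW(S). For each A -> αBβ: add FIRST(β)\{ε} to FOLLOW(B); if β nullable, add FOLLOW(A).
FOLLOW(S) = {$}


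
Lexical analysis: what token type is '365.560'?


Pattern: digits with a decimal point
Type: FLOAT_LITERAL


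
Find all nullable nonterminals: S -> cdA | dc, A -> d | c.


A nonterminal is nullable iff some alternative derives ε (directly, or every symbol in it is nullable)
Nullable: {}


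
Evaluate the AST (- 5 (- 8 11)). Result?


Evaluate inner: (- 8 11) = -3
Evaluate root: (- 5 -3) = 8
Result: 8


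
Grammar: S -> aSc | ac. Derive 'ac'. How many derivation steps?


Derivation: S => ac
Steps: 1


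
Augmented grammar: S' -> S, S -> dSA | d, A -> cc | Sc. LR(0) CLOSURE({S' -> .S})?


Start: S' -> .S
For each item with dot before a nonterminal B, add B -> .γ for every B-production
Closure: [S' -> .S, S -> .dSA, S -> .d]


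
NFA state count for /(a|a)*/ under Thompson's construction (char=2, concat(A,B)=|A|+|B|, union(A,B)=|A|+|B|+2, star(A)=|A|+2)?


Syntax tree has 2 char leaf(s), 1 union(s), 1 star(s)
chars contribute 2×2 = 4; each union adds +2; each star adds +2
Total: 4 + 2 + 2 = 8 states


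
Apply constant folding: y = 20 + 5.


20 + 5 = 25 at compile time
Optimized: y = 25


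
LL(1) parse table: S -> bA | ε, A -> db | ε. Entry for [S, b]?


For [S, b]: 'b' ∈ FIRST(bA)
Entry: S -> bA


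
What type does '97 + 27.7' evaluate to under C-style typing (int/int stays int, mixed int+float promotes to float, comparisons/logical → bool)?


Operand types: int + float
Rule: mixed int/float promotes to float; int/int stays int
Result type: float


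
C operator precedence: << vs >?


'<<' is shift (level 8); '>' is relational (level 7)
Higher level binds tighter
'<<' has higher precedence than '>'


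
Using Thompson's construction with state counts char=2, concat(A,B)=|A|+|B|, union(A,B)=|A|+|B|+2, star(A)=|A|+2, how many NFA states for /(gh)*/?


Syntax tree has 2 char leaf(s), 0 union(s), 1 star(s)
chars contribute 2×2 = 4; each union adds +2; each star adds +2
Total: 4 + 0 + 2 = 6 states


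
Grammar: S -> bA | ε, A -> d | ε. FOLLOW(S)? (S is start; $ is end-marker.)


$ ∈ FOLLOW(S). For each A -> αBβ: add FIRST(β)\{ε} to FOLLOW(B); if β nullable, add FOLLOW(A).
FOLLOW(S) = {$}


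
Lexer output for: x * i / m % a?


Scan left to right, longest-match per lexeme
Tokens: ID(x), OP(*), ID(i), OP(/), ID(m), OP(%), ID(a)


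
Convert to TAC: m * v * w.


Break into single-operator statements:
t1 = m * v
t2 = t1 * w


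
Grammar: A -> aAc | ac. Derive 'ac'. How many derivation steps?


Derivation: A => ac
Steps: 1


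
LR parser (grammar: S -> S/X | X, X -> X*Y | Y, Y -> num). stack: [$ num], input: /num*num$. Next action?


'num' on top is the handle for Y -> num
Action: reduce (Y -> num)


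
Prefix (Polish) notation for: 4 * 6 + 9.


left-to-right (same/higher precedence on left): tree is (+ (* 4 6) 9)
Prefix: + * 4 6 9


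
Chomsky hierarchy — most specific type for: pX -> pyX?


LHS has context (more than one symbol) and |LHS| ≤ |RHS|
Classification: Type 1 (Context-Sensitive)


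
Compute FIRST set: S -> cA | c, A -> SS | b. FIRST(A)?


Per alternative of A: FIRST(SS) = {c}; FIRST(b) = {b}
FIRST(A) = {b, c}


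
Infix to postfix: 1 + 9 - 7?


Left to right (same or higher precedence on left)
Postfix: 1 9 + 7 -


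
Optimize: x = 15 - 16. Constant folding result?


15 - 16 = -1 at compile time
Optimized: x = -1


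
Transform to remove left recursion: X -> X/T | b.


Left-recursive alternatives: X/T; non-recursive: b
Introduce X': X -> bX', X' -> /TX' | ε


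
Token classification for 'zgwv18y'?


Pattern: letter/underscore followed by alphanumerics, not a keyword
Type: IDENTIFIER


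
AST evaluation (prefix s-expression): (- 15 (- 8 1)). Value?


Evaluate inner: (- 8 1) = 7
Evaluate root: (- 15 7) = 8
Result: 8


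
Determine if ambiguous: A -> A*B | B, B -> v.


precedence layered via separate nonterminal B: deterministic
Unambiguous


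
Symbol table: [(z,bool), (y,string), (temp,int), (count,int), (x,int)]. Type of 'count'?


Lookup 'count' → type int


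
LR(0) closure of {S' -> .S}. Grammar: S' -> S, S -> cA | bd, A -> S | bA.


Start: S' -> .S
For each item with dot before a nonterminal B, add B -> .γ for every B-production
Closure: [S' -> .S, S -> .cA, S -> .bd]


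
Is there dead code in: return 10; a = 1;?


statement follows a return and is unreachable
Dead: 'a = 1'


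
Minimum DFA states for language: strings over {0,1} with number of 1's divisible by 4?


Track (count of 1) mod 4: states 0..3, accept at 0
Minimal DFA: 4 states


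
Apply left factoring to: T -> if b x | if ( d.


Common prefix: 'if'
Factored: T -> if T', T' -> b x | ( d


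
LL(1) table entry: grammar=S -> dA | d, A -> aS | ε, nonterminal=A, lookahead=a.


For [A, a]: 'a' ∈ FIRST(aS)
Entry: A -> aS


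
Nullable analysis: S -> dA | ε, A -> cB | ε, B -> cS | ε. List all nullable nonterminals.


A nonterminal is nullable iff some alternative derives ε (directly, or every symbol in it is nullable)
Nullable: {A, B, S}


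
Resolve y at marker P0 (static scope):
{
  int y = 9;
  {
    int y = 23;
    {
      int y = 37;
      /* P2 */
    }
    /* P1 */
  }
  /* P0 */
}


y declared in the same block as P0
y = 9


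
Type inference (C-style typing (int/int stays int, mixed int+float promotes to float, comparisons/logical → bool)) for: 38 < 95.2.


Operand types: int < float
Rule: comparison yields bool
Result type: bool


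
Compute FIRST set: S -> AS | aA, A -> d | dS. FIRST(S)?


Per alternative of S: FIRST(AS) = {d}; FIRST(aA) = {a}
FIRST(S) = {a, d}


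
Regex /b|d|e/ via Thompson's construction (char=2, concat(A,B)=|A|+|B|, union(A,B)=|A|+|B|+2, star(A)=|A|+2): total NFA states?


Syntax tree has 3 char leaf(s), 2 union(s), 0 star(s)
chars contribute 3×2 = 6; each union adds +2; each star adds +2
Total: 6 + 4 + 0 = 10 states


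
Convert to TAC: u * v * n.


Break into single-operator statements:
t1 = u * v
t2 = t1 * n


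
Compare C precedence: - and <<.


'-' is additive (level 9); '<<' is shift (level 8)
Higher level binds tighter
'-' has higher precedence than '<<'


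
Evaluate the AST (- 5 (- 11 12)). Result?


Evaluate inner: (- 11 12) = -1
Evaluate root: (- 5 -1) = 6
Result: 6


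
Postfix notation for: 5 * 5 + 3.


Left to right (same or higher precedence on left)
Postfix: 5 5 * 3 +


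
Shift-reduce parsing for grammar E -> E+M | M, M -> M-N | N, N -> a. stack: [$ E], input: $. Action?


start symbol E on stack, input exhausted
Action: accept


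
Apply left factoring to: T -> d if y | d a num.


Common prefix: 'd'
Factored: T -> d T', T' -> if y | a num


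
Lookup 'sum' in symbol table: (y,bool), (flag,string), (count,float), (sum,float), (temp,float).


Lookup 'sum' → type float


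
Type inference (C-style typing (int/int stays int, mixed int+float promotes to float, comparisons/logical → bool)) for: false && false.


Operand types: bool && bool
Rule: logical operators take bool operands and yield bool
Result type: bool


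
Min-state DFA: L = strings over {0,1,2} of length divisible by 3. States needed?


Track length mod 3: states 0..2, accept at 0
Minimal DFA: 3 states


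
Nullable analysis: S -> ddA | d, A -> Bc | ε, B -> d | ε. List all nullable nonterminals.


A nonterminal is nullable iff some alternative derives ε (directly, or every symbol in it is nullable)
Nullable: {A, B}


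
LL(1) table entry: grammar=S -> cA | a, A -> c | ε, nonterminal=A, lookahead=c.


For [A, c]: 'c' ∈ FIRST(c)
Entry: A -> c


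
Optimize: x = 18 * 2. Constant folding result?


18 * 2 = 36 at compile time
Optimized: x = 36


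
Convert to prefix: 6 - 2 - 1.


left-to-right (same/higher precedence on left): tree is (- (- 6 2) 1)
Prefix: - - 6 2 1


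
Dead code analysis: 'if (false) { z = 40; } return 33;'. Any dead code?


condition is constant false, so the whole block is unreachable
Dead: 'if (false) { z = 40; }'


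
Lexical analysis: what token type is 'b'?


Pattern: letter/underscore followed by alphanumerics, not a keyword
Type: IDENTIFIER


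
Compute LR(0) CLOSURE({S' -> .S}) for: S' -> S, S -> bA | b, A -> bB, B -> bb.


Start: S' -> .S
For each item with dot before a nonterminal B, add B -> .γ for every B-production
Closure: [S' -> .S, S -> .bA, S -> .b]


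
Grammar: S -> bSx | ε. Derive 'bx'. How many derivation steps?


Derivation: S => bSx => bx
Steps: 2


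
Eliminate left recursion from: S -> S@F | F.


Left-recursive alternatives: S@F; non-recursive: F
Introduce S': S -> FS', S' -> @FS' | ε


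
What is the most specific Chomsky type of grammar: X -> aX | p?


Right-linear: every RHS is a terminal or a terminal followed by one nonterminal
Classification: Type 3 (Regular)


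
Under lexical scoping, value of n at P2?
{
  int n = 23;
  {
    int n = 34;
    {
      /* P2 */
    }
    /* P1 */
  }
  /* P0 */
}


P2's block does not declare n; resolves to the enclosing declaration at depth 1
n = 34


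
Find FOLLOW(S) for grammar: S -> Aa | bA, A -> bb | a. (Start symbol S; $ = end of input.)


$ ∈ FOLLOW(S). For each A -> αBβ: add FIRST(β)\{ε} to FOLLOW(B); if β nullable, add FOLLOW(A).
FOLLOW(S) = {$}


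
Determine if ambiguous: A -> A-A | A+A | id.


'id-id+id' has two parse trees (no precedence encoded between - and +)
Ambiguous


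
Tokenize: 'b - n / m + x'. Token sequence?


Scan left to right, longest-match per lexeme
Tokens: ID(b), OP(-), ID(n), OP(/), ID(m), OP(+), ID(x)


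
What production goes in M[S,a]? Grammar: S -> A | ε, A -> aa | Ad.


For [S, a]: 'a' ∈ FIRST(A)
Entry: S -> A


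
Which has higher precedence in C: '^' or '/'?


'/' is multiplicative (level 10); '^' is bitwise XOR (level 4)
Higher level binds tighter
'/' has higher precedence than '^'


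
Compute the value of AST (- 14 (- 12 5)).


Evaluate inner: (- 12 5) = 7
Evaluate root: (- 14 7) = 7
Result: 7


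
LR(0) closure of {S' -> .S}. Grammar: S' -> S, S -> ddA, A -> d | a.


Start: S' -> .S
For each item with dot before a nonterminal B, add B -> .γ for every B-production
Closure: [S' -> .S, S -> .ddA]


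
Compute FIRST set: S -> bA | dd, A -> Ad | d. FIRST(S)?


Per alternative of S: FIRST(bA) = {b}; FIRST(dd) = {d}
FIRST(S) = {b, d}


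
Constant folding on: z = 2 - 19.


2 - 19 = -17 at compile time
Optimized: z = -17


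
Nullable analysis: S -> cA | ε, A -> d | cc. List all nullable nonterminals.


A nonterminal is nullable iff some alternative derives ε (directly, or every symbol in it is nullable)
Nullable: {S}


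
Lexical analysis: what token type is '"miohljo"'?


Pattern: double-quoted sequence
Type: STRING_LITERAL


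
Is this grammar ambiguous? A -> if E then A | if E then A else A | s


dangling else: 'if E then if E then s else s' parses two ways
Ambiguous


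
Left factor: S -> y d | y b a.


Common prefix: 'y'
Factored: S -> y S', S' -> d | b a


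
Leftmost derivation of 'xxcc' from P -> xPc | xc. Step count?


Derivation: P => xPc => xxcc
Steps: 2


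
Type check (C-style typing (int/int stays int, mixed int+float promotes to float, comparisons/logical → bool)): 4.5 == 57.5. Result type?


Operand types: float == float
Rule: comparison yields bool
Result type: bool


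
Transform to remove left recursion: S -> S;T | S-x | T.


Left-recursive alternatives: S;T, S-x; non-recursive: T
Introduce S': S -> TS', S' -> ;TS' | -xS' | ε


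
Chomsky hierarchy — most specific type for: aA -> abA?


LHS has context (more than one symbol) and |LHS| ≤ |RHS|
Classification: Type 1 (Context-Sensitive)


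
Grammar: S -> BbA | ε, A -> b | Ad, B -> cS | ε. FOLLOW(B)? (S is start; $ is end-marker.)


$ ∈ FOLLOW(S). For each A -> αBβ: add FIRST(β)\{ε} to FOLLOW(B); if β nullable, add FOLLOW(A).
FOLLOW(B) = {b}


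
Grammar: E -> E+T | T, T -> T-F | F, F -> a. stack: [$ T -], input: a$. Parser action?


no handle; shift 'a'
Action: shift


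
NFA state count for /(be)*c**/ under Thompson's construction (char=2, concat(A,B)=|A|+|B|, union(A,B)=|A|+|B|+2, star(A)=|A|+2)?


Syntax tree has 3 char leaf(s), 0 union(s), 3 star(s)
chars contribute 3×2 = 6; each union adds +2; each star adds +2
Total: 6 + 0 + 6 = 12 states


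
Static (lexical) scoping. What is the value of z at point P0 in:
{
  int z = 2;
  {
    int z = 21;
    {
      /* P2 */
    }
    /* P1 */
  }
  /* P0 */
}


z declared in the same block as P0
z = 2


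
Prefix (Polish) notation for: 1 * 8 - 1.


left-to-right (same/higher precedence on left): tree is (- (* 1 8) 1)
Prefix: - * 1 8 1


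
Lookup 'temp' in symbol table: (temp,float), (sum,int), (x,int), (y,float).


Lookup 'temp' → type float


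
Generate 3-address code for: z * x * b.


Break into single-operator statements:
t1 = z * x
t2 = t1 * b


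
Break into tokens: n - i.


Scan left to right, longest-match per lexeme
Tokens: ID(n), OP(-), ID(i)


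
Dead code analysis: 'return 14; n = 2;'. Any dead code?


statement follows a return and is unreachable
Dead: 'n = 2'


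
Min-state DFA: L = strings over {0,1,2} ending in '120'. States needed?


Track the longest suffix of input matching a prefix of '120': 4 classes (prefixes of length 0..3)
Minimal DFA: 4 states


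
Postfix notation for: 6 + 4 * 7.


* has higher precedence, evaluate 4*7 first
Postfix: 6 4 7 * +


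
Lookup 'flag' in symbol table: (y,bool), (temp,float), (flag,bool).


Lookup 'flag' → type bool


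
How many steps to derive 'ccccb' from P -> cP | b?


Derivation: P => cP => ccP => cccP => ccccP => ccccb
Steps: 5


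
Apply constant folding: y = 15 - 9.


15 - 9 = 6 at compile time
Optimized: y = 6


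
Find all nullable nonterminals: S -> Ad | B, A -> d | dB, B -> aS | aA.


A nonterminal is nullable iff some alternative derives ε (directly, or every symbol in it is nullable)
Nullable: {}


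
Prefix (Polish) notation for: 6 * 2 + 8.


left-to-right (same/higher precedence on left): tree is (+ (* 6 2) 8)
Prefix: + * 6 2 8


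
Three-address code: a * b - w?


Break into single-operator statements:
t1 = a * b
t2 = t1 - w


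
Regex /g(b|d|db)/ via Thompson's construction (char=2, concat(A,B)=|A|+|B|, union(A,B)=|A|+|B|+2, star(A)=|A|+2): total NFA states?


Syntax tree has 5 char leaf(s), 2 union(s), 0 star(s)
chars contribute 5×2 = 10; each union adds +2; each star adds +2
Total: 10 + 4 + 0 = 14 states


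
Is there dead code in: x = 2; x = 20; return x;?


first assignment to x is overwritten before any read
Dead: 'x = 2'


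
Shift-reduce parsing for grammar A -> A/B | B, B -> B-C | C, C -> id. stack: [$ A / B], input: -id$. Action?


'-' can extend B; shift to build B -> B-C
Action: shift


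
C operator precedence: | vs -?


'-' is additive (level 9); '|' is bitwise OR (level 3)
Higher level binds tighter
'-' has higher precedence than '|'


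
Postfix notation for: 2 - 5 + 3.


Left to right (same or higher precedence on left)
Postfix: 2 5 - 3 +


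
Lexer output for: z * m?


Scan left to right, longest-match per lexeme
Tokens: ID(z), OP(*), ID(m)


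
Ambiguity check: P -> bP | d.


right-linear, alternatives start with distinct terminals 'b' vs 'd': unique leftmost derivation
Unambiguous


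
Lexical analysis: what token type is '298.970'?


Pattern: digits with a decimal point
Type: FLOAT_LITERAL


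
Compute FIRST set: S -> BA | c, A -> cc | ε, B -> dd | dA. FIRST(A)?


Per alternative of A: FIRST(cc) = {c}; FIRST(ε) = {ε}
FIRST(A) = {c, ε}


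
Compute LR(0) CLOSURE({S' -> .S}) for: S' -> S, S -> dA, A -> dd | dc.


Start: S' -> .S
For each item with dot before a nonterminal B, add B -> .γ for every B-production
Closure: [S' -> .S, S -> .dA]


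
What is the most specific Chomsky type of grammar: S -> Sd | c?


Left-linear: every RHS is a terminal or one nonterminal followed by a terminal
Classification: Type 3 (Regular)


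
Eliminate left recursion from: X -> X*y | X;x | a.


Left-recursive alternatives: X*y, X;x; non-recursive: a
Introduce X': X -> aX', X' -> *yX' | ;xX' | ε


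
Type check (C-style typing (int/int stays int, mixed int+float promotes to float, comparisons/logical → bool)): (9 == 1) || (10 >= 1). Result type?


Operand types: bool || bool
Rule: logical operators take bool operands and yield bool
Result type: bool


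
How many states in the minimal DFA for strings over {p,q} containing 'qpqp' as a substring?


KMP-style automaton: 4 progress states + 1 absorbing accept = 5
Minimal DFA: 5 states


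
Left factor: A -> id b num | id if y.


Common prefix: 'id'
Factored: A -> id A', A' -> b num | if y


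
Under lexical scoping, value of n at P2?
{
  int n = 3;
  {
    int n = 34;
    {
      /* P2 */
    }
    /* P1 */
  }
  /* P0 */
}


P2's block does not declare n; resolves to the enclosing declaration at depth 1
n = 34


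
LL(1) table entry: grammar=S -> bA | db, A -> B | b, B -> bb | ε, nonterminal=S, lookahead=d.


For [S, d]: 'd' ∈ FIRST(db)
Entry: S -> db


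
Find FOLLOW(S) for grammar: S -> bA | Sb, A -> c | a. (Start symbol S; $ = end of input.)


$ ∈ FOLLOW(S). For each A -> αBβ: add FIRST(β)\{ε} to FOLLOW(B); if β nullable, add FOLLOW(A).
FOLLOW(S) = {$, b}


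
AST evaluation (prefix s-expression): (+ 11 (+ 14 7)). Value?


Evaluate inner: (+ 14 7) = 21
Evaluate root: (+ 11 21) = 32
Result: 32


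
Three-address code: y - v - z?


Break into single-operator statements:
t1 = y - v
t2 = t1 - z


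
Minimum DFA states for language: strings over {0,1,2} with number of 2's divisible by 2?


Track (count of 2) mod 2: states 0..1, accept at 0
Minimal DFA: 2 states


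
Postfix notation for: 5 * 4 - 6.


Left to right (same or higher precedence on left)
Postfix: 5 4 * 6 -


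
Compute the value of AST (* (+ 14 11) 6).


Evaluate inner: (+ 14 11) = 25
Evaluate root: (* 25 6) = 150
Result: 150


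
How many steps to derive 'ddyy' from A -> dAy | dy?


Derivation: A => dAy => ddyy
Steps: 2


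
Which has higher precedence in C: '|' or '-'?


'-' is additive (level 9); '|' is bitwise OR (level 3)
Higher level binds tighter
'-' has higher precedence than '|'


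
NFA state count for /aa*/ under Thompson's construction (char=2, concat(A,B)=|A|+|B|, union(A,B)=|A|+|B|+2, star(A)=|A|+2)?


Syntax tree has 2 char leaf(s), 0 union(s), 1 star(s)
chars contribute 2×2 = 4; each union adds +2; each star adds +2
Total: 4 + 0 + 2 = 6 states


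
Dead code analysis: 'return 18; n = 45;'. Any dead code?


statement follows a return and is unreachable
Dead: 'n = 45'


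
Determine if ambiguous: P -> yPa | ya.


balanced y^n…a^n: each string has a unique parse
Unambiguous


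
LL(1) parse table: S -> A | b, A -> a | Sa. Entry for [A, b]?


For [A, b]: 'b' ∈ FIRST(Sa)
Entry: A -> Sa


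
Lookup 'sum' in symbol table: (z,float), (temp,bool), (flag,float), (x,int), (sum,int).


Lookup 'sum' → type int


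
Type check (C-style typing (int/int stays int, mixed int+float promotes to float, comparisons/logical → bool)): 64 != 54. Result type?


Operand types: int != int
Rule: comparison yields bool
Result type: bool


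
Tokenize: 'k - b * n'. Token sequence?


Scan left to right, longest-match per lexeme
Tokens: ID(k), OP(-), ID(b), OP(*), ID(n)


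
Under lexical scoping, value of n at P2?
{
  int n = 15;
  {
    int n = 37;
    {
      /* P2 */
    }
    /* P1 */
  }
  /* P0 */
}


P2's block does not declare n; resolves to the enclosing declaration at depth 1
n = 37


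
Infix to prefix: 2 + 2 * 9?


'*' binds tighter: tree is (+ 2 (* 2 9))
Prefix: + 2 * 2 9


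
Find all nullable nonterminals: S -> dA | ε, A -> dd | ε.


A nonterminal is nullable iff some alternative derives ε (directly, or every symbol in it is nullable)
Nullable: {A, S}


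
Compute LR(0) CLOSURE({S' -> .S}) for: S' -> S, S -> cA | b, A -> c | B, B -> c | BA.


Start: S' -> .S
For each item with dot before a nonterminal B, add B -> .γ for every B-production
Closure: [S' -> .S, S -> .cA, S -> .b]


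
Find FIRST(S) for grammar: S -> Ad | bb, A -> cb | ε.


Per alternative of S: FIRST(Ad) = {c, d}; FIRST(bb) = {b}
FIRST(S) = {b, c, d}


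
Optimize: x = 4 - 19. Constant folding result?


4 - 19 = -15 at compile time
Optimized: x = -15


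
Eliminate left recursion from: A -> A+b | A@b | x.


Left-recursive alternatives: A+b, A@b; non-recursive: x
Introduce A': A -> xA', A' -> +bA' | @bA' | ε


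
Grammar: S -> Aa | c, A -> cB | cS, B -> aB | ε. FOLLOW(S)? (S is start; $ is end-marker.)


$ ∈ FOLLOW(S). For each A -> αBβ: add FIRST(β)\{ε} to FOLLOW(B); if β nullable, add FOLLOW(A).
FOLLOW(S) = {$, a}


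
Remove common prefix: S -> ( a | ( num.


Common prefix: '('
Factored: S -> ( S', S' -> a | num


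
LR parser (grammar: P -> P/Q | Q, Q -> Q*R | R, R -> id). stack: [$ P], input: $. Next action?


start symbol P on stack, input exhausted
Action: accept


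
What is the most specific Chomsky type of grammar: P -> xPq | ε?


Single nonterminal LHS, but x^n q^n is not regular
Classification: Type 2 (Context-Free)


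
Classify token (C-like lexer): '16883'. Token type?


Pattern: digits only
Type: INTEGER_LITERAL


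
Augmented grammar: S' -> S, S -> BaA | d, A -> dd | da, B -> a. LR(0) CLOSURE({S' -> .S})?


Start: S' -> .S
For each item with dot before a nonterminal B, add B -> .γ for every B-production
Closure: [S' -> .S, S -> .BaA, S -> .d, B -> .a]


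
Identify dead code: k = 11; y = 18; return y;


k is assigned but never read
Dead: 'k = 11'


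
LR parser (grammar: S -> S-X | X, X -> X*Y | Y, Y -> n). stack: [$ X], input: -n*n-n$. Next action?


lookahead ∉ {*} so X won't extend; reduce S -> X
Action: reduce (S -> X)


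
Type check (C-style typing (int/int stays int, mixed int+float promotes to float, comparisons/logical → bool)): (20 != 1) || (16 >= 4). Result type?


Operand types: bool || bool
Rule: logical operators take bool operands and yield bool
Result type: bool


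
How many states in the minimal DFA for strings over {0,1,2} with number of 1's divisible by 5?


Track (count of 1) mod 5: states 0..4, accept at 0
Minimal DFA: 5 states


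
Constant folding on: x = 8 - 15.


8 - 15 = -7 at compile time
Optimized: x = -7


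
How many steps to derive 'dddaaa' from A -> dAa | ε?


Derivation: A => dAa => ddAaa => dddAaaa => dddaaa
Steps: 4


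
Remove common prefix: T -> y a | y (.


Common prefix: 'y'
Factored: T -> y T', T' -> a | (


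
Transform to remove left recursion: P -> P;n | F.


Left-recursive alternatives: P;n; non-recursive: F
Introduce P': P -> FP', P' -> ;nP' | ε


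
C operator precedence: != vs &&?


'!=' is equality (level 6); '&&' is logical AND (level 2)
Higher level binds tighter
'!=' has higher precedence than '&&'


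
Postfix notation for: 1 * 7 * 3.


Left to right (same or higher precedence on left)
Postfix: 1 7 * 3 *


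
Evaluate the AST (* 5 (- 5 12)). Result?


Evaluate inner: (- 5 12) = -7
Evaluate root: (* 5 -7) = -35
Result: -35


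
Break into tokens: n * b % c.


Scan left to right, longest-match per lexeme
Tokens: ID(n), OP(*), ID(b), OP(%), ID(c)


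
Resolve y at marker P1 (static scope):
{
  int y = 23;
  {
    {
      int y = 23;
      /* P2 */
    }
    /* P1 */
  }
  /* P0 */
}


P1's block does not declare y; resolves to the enclosing declaration at depth 0
y = 23


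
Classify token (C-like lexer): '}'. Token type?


Pattern: delimiter/punctuation
Type: PUNCTUATION


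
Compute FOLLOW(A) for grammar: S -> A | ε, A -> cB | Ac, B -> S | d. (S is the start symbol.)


$ ∈ FOLLOW(S). For each A -> αBβ: add FIRST(β)\{ε} to FOLLOW(B); if β nullable, add FOLLOW(A).
FOLLOW(A) = {$, c}


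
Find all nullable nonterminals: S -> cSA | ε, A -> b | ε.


A nonterminal is nullable iff some alternative derives ε (directly, or every symbol in it is nullable)
Nullable: {A, S}


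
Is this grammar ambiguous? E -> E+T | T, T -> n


precedence layered via separate nonterminal T: deterministic
Unambiguous


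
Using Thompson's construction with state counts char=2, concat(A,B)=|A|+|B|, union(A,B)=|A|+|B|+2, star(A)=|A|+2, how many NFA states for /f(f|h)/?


Syntax tree has 3 char leaf(s), 1 union(s), 0 star(s)
chars contribute 3×2 = 6; each union adds +2; each star adds +2
Total: 6 + 2 + 0 = 8 states


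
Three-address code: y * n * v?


Break into single-operator statements:
t1 = y * n
t2 = t1 * v


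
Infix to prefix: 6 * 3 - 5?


left-to-right (same/higher precedence on left): tree is (- (* 6 3) 5)
Prefix: - * 6 3 5


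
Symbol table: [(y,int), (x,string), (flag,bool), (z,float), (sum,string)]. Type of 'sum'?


Lookup 'sum' → type string


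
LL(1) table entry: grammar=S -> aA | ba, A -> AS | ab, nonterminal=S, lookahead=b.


For [S, b]: 'b' ∈ FIRST(ba)
Entry: S -> ba


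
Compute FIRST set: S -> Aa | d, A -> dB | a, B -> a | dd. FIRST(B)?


Per alternative of B: FIRST(a) = {a}; FIRST(dd) = {d}
FIRST(B) = {a, d}


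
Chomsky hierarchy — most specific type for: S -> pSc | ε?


Single nonterminal LHS, but p^n c^n is not regular
Classification: Type 2 (Context-Free)


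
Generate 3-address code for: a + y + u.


Break into single-operator statements:
t1 = a + y
t2 = t1 + u


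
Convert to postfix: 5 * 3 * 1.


Left to right (same or higher precedence on left)
Postfix: 5 3 * 1 *


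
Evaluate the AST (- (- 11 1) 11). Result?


Evaluate inner: (- 11 1) = 10
Evaluate root: (- 10 11) = -1
Result: -1


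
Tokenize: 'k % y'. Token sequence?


Scan left to right, longest-match per lexeme
Tokens: ID(k), OP(%), ID(y)


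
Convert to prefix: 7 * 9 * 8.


left-to-right (same/higher precedence on left): tree is (* (* 7 9) 8)
Prefix: * * 7 9 8


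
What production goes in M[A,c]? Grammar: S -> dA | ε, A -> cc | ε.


For [A, c]: 'c' ∈ FIRST(cc)
Entry: A -> cc


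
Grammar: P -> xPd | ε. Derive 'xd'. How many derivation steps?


Derivation: P => xPd => xd
Steps: 2


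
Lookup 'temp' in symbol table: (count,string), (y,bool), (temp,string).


Lookup 'temp' → type string


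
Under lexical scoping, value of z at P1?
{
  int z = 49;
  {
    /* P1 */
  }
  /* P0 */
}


P1's block does not declare z; resolves to the enclosing declaration at depth 0
z = 49


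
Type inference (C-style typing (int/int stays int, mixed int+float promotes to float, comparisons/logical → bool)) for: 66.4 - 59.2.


Operand types: float - float
Rule: mixed int/float promotes to float; int/int stays int
Result type: float


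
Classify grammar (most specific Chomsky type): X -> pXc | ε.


Single nonterminal LHS, but p^n c^n is not regular
Classification: Type 2 (Context-Free)


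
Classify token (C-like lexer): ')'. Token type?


Pattern: delimiter/punctuation
Type: PUNCTUATION


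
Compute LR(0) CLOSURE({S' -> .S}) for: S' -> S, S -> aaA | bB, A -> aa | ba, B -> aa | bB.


Start: S' -> .S
For each item with dot before a nonterminal B, add B -> .γ for every B-production
Closure: [S' -> .S, S -> .aaA, S -> .bB]


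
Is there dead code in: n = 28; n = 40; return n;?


first assignment to n is overwritten before any read
Dead: 'n = 28'


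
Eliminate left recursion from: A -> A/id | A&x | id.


Left-recursive alternatives: A/id, A&x; non-recursive: id
Introduce A': A -> idA', A' -> /idA' | &xA' | ε


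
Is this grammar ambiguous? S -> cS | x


right-linear, alternatives start with distinct terminals 'c' vs 'x': unique leftmost derivation
Unambiguous


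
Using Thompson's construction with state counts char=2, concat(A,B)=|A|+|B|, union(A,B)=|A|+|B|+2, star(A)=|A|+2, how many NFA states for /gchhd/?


Syntax tree has 5 char leaf(s), 0 union(s), 0 star(s)
chars contribute 5×2 = 10; each union adds +2; each star adds +2
Total: 10 + 0 + 0 = 10 states


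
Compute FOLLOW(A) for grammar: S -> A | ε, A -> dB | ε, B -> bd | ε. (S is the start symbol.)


$ ∈ FOLLOW(S). For each A -> αBβ: add FIRST(β)\{ε} to FOLLOW(B); if β nullable, add FOLLOW(A).
FOLLOW(A) = {$}


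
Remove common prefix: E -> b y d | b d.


Common prefix: 'b'
Factored: E -> b E', E' -> y d | d


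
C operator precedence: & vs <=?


'<=' is relational (level 7); '&' is bitwise AND (level 5)
Higher level binds tighter
'<=' has higher precedence than '&'


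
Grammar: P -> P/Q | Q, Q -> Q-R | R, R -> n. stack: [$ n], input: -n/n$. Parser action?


'n' on top is the handle for R -> n
Action: reduce (R -> n)


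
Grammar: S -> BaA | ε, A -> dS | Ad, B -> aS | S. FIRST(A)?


Per alternative of A: FIRST(dS) = {d}; FIRST(Ad) = {d}
FIRST(A) = {d}


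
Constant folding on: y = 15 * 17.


15 * 17 = 255 at compile time
Optimized: y = 255


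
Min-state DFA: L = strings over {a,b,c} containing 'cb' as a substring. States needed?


KMP-style automaton: 2 progress states + 1 absorbing accept = 3
Minimal DFA: 3 states


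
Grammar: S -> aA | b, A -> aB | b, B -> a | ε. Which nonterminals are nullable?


A nonterminal is nullable iff some alternative derives ε (directly, or every symbol in it is nullable)
Nullable: {B}


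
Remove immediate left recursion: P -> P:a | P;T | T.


Left-recursive alternatives: P:a, P;T; non-recursive: T
Introduce P': P -> TP', P' -> :aP' | ;TP' | ε


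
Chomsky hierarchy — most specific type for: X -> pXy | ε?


Single nonterminal LHS, but p^n y^n is not regular
Classification: Type 2 (Context-Free)


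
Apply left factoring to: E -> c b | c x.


Common prefix: 'c'
Factored: E -> c E', E' -> b | x


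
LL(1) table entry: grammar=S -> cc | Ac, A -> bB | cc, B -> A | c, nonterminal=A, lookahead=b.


For [A, b]: 'b' ∈ FIRST(bB)
Entry: A -> bB


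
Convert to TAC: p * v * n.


Break into single-operator statements:
t1 = p * v
t2 = t1 * n


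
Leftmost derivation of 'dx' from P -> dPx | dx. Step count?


Derivation: P => dx
Steps: 1


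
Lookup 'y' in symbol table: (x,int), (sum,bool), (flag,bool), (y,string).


Lookup 'y' → type string


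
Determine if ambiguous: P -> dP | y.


right-linear, alternatives start with distinct terminals 'd' vs 'y': unique leftmost derivation
Unambiguous


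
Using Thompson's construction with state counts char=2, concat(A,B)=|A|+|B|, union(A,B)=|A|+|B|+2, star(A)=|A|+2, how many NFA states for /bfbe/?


Syntax tree has 4 char leaf(s), 0 union(s), 0 star(s)
chars contribute 4×2 = 8; each union adds +2; each star adds +2
Total: 8 + 0 + 0 = 8 states


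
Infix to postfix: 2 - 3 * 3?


* has higher precedence, evaluate 3*3 first
Postfix: 2 3 3 * -


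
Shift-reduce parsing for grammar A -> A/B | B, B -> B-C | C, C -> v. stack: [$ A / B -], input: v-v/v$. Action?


no handle; shift 'v'
Action: shift


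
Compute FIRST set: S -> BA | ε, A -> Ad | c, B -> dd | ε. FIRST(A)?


Per alternative of A: FIRST(Ad) = {c}; FIRST(c) = {c}
FIRST(A) = {c}


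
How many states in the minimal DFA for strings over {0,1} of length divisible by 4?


Track length mod 4: states 0..3, accept at 0
Minimal DFA: 4 states


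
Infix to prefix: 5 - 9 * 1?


'*' binds tighter: tree is (- 5 (* 9 1))
Prefix: - 5 * 9 1


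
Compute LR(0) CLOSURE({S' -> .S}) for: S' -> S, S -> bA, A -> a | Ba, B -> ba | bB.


Start: S' -> .S
For each item with dot before a nonterminal B, add B -> .γ for every B-production
Closure: [S' -> .S, S -> .bA]


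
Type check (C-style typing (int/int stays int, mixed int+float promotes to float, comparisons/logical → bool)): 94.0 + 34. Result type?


Operand types: float + int
Rule: mixed int/float promotes to float; int/int stays int
Result type: float
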